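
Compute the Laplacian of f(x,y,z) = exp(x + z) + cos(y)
2*exp(x + z) - cos(y)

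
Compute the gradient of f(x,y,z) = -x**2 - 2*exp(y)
(-2*x, -2*exp(y), 0)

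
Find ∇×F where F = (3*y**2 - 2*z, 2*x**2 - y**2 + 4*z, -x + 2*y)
(-2, -1, 4*x - 6*y)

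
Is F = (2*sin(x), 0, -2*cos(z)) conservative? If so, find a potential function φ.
Yes, F is conservative. φ = -2*sin(z) - 2*cos(x)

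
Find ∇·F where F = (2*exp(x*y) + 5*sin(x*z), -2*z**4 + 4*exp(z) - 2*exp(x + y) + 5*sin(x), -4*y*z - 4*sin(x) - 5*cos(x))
2*y*exp(x*y) - 4*y + 5*z*cos(x*z) - 2*exp(x + y)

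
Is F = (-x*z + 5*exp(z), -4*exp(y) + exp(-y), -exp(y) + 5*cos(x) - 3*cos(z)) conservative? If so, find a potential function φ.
No, ∇×F = (-exp(y), -x + 5*exp(z) + 5*sin(x), 0) ≠ 0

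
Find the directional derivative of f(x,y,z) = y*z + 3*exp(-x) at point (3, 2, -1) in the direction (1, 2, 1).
-sqrt(6)*exp(-3)/2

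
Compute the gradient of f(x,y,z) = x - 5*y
(1, -5, 0)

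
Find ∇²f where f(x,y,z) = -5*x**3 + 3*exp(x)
-30*x + 3*exp(x)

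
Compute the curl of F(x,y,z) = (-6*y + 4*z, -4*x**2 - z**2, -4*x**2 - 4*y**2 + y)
(-8*y + 2*z + 1, 8*x + 4, 6 - 8*x)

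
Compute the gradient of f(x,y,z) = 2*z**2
(0, 0, 4*z)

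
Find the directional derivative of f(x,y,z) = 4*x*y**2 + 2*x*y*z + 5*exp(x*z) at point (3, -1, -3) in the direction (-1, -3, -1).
122*sqrt(11)/11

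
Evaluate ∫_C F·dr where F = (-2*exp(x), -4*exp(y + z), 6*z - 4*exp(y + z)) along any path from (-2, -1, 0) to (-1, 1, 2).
-4*exp(3) + 2*exp(-2) + 2*exp(-1) + 12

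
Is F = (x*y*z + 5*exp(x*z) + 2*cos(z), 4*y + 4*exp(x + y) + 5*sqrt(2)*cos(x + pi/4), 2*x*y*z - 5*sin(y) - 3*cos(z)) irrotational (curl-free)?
No, ∇×F = (2*x*z - 5*cos(y), x*y + 5*x*exp(x*z) - 2*y*z - 2*sin(z), -x*z + 4*exp(x + y) - 5*sqrt(2)*sin(x + pi/4))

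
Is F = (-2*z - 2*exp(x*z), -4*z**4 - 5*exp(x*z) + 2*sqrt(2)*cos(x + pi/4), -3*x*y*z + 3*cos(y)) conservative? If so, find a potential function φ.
No, ∇×F = (-3*x*z + 5*x*exp(x*z) + 16*z**3 - 3*sin(y), -2*x*exp(x*z) + 3*y*z - 2, -5*z*exp(x*z) - 2*sqrt(2)*sin(x + pi/4)) ≠ 0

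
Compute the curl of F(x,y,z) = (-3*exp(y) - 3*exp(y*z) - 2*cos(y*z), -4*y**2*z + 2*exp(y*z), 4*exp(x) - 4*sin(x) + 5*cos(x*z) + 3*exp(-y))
(4*y**2 - 2*y*exp(y*z) - 3*exp(-y), -3*y*exp(y*z) + 2*y*sin(y*z) + 5*z*sin(x*z) - 4*exp(x) + 4*cos(x), 3*z*exp(y*z) - 2*z*sin(y*z) + 3*exp(y))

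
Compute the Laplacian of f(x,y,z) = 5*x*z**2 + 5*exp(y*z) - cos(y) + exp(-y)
10*x + 5*y**2*exp(y*z) + 5*z**2*exp(y*z) + cos(y) + exp(-y)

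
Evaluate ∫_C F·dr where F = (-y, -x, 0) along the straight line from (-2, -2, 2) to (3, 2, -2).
-2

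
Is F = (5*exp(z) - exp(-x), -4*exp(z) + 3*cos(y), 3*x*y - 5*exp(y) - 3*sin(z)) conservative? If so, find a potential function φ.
No, ∇×F = (3*x - 5*exp(y) + 4*exp(z), -3*y + 5*exp(z), 0) ≠ 0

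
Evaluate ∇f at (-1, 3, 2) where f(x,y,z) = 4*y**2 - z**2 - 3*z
(0, 24, -7)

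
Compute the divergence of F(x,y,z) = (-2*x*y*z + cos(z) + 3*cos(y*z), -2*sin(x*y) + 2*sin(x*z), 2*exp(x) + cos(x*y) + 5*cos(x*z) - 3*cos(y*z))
-5*x*sin(x*z) - 2*x*cos(x*y) - 2*y*z + 3*y*sin(y*z)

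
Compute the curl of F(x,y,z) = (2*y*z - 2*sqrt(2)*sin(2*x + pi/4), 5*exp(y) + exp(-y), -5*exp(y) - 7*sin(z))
(-5*exp(y), 2*y, -2*z)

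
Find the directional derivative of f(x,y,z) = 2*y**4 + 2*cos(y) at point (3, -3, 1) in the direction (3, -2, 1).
2*sqrt(14)*(108 - sin(3))/7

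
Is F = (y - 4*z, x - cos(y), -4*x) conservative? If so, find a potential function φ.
Yes, F is conservative. φ = x*y - 4*x*z - sin(y)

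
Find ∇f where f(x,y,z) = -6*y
(0, -6, 0)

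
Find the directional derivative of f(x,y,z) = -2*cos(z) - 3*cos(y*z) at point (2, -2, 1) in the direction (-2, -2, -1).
-2*sin(1)/3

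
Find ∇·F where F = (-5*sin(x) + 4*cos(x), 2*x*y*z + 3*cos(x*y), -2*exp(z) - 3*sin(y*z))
2*x*z - 3*x*sin(x*y) - 3*y*cos(y*z) - 2*exp(z) - 4*sin(x) - 5*cos(x)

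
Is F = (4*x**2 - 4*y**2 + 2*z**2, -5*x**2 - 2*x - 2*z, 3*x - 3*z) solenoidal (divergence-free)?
No, ∇·F = 8*x - 3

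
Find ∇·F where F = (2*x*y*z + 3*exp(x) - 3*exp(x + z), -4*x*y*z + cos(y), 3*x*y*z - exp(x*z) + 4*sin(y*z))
3*x*y - 4*x*z - x*exp(x*z) + 2*y*z + 4*y*cos(y*z) + 3*exp(x) - 3*exp(x + z) - sin(y)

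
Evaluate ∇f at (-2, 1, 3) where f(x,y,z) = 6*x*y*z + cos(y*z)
(18, -36 - 3*sin(3), -12 - sin(3))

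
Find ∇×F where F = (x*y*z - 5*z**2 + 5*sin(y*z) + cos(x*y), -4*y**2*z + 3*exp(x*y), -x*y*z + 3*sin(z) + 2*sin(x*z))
(-x*z + 4*y**2, x*y + y*z + 5*y*cos(y*z) - 2*z*cos(x*z) - 10*z, -x*z + x*sin(x*y) + 3*y*exp(x*y) - 5*z*cos(y*z))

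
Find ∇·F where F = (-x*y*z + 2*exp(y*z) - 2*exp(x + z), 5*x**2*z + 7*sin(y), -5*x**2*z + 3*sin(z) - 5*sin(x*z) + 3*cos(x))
-5*x**2 - 5*x*cos(x*z) - y*z - 2*exp(x + z) + 7*cos(y) + 3*cos(z)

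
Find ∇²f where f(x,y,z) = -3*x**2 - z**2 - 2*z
-8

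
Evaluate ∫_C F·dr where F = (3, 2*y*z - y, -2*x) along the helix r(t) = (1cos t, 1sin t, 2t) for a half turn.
-6 - pi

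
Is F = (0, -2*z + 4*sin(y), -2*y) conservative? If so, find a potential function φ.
Yes, F is conservative. φ = -2*y*z - 4*cos(y)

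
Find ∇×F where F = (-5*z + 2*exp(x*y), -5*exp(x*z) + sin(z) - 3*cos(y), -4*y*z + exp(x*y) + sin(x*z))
(x*exp(x*y) + 5*x*exp(x*z) - 4*z - cos(z), -y*exp(x*y) - z*cos(x*z) - 5, -2*x*exp(x*y) - 5*z*exp(x*z))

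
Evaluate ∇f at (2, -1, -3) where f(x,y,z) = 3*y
(0, 3, 0)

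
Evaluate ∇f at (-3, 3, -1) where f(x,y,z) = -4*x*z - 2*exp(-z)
(4, 0, 2*E + 12)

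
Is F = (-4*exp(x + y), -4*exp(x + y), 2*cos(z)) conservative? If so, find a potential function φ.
Yes, F is conservative. φ = -4*exp(x + y) + 2*sin(z)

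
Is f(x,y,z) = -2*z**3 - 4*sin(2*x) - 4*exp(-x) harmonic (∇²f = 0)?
No, ∇²f = -12*z + 16*sin(2*x) - 4*exp(-x)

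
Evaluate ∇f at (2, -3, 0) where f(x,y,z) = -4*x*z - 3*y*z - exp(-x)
(exp(-2), 0, 1)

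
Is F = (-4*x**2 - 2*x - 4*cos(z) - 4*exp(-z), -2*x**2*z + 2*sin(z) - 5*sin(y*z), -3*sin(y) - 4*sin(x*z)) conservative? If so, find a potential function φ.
No, ∇×F = (2*x**2 + 5*y*cos(y*z) - 3*cos(y) - 2*cos(z), 4*z*cos(x*z) + 4*sin(z) + 4*exp(-z), -4*x*z) ≠ 0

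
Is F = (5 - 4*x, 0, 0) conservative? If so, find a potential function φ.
Yes, F is conservative. φ = x*(5 - 2*x)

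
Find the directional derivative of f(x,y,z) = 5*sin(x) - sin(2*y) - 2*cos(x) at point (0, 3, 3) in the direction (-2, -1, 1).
sqrt(6)*(-5 + cos(6))/3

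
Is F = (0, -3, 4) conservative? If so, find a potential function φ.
Yes, F is conservative. φ = -3*y + 4*z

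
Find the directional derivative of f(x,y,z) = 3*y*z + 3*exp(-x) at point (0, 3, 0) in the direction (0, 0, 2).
9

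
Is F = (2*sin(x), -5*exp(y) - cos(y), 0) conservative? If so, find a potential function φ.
Yes, F is conservative. φ = -5*exp(y) - sin(y) - 2*cos(x)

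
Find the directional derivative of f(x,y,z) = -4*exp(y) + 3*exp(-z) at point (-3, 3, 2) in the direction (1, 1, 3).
sqrt(11)*(-4*exp(5) - 9)*exp(-2)/11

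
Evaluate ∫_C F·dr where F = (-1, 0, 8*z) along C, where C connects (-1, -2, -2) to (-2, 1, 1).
-11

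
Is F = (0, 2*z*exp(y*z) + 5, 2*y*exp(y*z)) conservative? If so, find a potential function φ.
Yes, F is conservative. φ = 5*y + 2*exp(y*z)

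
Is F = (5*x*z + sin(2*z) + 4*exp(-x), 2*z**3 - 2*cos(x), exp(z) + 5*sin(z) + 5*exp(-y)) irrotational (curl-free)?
No, ∇×F = (-6*z**2 - 5*exp(-y), 5*x + 2*cos(2*z), 2*sin(x))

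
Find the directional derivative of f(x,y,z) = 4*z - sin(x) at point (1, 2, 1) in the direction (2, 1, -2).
-8/3 - 2*cos(1)/3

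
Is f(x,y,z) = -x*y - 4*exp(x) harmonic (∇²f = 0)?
No, ∇²f = -4*exp(x)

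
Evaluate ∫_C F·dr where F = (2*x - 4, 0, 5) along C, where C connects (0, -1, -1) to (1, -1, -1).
-3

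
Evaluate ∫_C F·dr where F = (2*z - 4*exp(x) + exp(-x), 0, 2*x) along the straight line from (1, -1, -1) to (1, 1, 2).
6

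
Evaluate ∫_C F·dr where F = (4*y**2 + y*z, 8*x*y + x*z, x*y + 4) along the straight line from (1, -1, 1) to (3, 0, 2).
1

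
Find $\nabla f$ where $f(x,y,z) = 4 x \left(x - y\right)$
(8*x - 4*y, -4*x, 0)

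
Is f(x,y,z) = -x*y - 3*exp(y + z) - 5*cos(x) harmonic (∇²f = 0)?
No, ∇²f = -6*exp(y + z) + 5*cos(x)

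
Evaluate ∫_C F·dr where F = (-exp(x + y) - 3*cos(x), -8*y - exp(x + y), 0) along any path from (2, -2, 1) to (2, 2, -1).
1 - exp(4)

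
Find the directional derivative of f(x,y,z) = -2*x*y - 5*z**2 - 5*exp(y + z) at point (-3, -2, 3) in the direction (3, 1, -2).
sqrt(14)*(5*E + 78)/14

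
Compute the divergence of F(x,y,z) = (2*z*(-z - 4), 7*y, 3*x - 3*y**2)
7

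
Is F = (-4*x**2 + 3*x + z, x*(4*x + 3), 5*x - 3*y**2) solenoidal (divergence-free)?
No, ∇·F = 3 - 8*x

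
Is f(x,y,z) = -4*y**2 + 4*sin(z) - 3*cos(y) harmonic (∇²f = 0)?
No, ∇²f = -4*sin(z) + 3*cos(y) - 8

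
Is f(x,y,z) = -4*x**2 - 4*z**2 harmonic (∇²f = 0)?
No, ∇²f = -16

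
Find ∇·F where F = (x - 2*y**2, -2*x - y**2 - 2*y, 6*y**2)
-2*y - 1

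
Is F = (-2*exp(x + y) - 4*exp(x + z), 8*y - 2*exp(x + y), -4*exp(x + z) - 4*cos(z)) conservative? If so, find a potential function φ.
Yes, F is conservative. φ = 4*y**2 - 2*exp(x + y) - 4*exp(x + z) - 4*sin(z)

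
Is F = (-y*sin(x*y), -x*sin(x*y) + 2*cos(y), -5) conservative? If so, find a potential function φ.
Yes, F is conservative. φ = -5*z + 2*sin(y) + cos(x*y)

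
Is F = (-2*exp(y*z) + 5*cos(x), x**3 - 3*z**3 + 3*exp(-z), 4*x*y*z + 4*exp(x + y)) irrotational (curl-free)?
No, ∇×F = (4*x*z + 9*z**2 + 4*exp(x + y) + 3*exp(-z), -4*y*z - 2*y*exp(y*z) - 4*exp(x + y), 3*x**2 + 2*z*exp(y*z))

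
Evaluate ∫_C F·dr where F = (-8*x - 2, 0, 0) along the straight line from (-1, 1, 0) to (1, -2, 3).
-4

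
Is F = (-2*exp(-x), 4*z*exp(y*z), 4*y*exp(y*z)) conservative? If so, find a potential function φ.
Yes, F is conservative. φ = 4*exp(y*z) + 2*exp(-x)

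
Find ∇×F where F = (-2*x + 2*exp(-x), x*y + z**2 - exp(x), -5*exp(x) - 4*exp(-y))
(-2*z + 4*exp(-y), 5*exp(x), y - exp(x))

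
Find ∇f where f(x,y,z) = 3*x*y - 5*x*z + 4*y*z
(3*y - 5*z, 3*x + 4*z, -5*x + 4*y)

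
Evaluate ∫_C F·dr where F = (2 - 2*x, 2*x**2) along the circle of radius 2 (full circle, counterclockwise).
0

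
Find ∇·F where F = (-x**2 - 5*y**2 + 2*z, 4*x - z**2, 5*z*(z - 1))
-2*x + 10*z - 5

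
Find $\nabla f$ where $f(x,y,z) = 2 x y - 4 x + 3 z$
(2*y - 4, 2*x, 3)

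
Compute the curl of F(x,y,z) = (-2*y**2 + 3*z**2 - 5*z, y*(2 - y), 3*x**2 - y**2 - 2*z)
(-2*y, -6*x + 6*z - 5, 4*y)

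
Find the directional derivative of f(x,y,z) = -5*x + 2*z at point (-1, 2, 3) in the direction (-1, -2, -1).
sqrt(6)/2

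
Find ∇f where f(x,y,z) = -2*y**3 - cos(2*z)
(0, -6*y**2, 2*sin(2*z))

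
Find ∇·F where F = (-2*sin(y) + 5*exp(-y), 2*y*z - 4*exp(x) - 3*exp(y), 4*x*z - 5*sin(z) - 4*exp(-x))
4*x + 2*z - 3*exp(y) - 5*cos(z)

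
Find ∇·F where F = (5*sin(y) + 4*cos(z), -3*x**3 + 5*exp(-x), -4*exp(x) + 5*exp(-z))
-5*exp(-z)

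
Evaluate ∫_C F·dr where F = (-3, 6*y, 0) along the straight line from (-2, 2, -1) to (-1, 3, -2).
12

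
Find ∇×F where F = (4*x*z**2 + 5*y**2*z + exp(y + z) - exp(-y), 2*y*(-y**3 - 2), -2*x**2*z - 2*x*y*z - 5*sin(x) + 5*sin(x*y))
(x*(-2*z + 5*cos(x*y)), 12*x*z + 5*y**2 + 2*y*z - 5*y*cos(x*y) + exp(y + z) + 5*cos(x), -10*y*z - exp(y + z) - exp(-y))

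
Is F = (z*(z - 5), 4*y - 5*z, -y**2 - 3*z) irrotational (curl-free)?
No, ∇×F = (5 - 2*y, 2*z - 5, 0)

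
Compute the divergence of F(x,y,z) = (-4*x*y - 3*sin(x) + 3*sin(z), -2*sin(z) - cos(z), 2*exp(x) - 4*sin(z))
-4*y - 3*cos(x) - 4*cos(z)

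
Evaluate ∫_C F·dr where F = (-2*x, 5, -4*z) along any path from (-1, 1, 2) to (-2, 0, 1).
-2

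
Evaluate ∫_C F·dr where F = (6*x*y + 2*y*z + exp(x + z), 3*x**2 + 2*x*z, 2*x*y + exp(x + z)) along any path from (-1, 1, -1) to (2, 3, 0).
2*sinh(2) + 31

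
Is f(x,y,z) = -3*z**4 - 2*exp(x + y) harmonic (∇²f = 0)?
No, ∇²f = -36*z**2 - 4*exp(x + y)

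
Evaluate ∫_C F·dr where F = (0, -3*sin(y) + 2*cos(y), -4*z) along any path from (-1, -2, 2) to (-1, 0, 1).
-3*cos(2) + 2*sin(2) + 9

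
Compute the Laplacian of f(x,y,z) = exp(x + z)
2*exp(x + z)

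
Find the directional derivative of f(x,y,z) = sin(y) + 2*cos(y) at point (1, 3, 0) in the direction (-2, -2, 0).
sqrt(2)*(sin(3) - cos(3)/2)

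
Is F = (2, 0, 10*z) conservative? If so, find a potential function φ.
Yes, F is conservative. φ = 2*x + 5*z**2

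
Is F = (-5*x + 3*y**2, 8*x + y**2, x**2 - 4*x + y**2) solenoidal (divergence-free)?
No, ∇·F = 2*y - 5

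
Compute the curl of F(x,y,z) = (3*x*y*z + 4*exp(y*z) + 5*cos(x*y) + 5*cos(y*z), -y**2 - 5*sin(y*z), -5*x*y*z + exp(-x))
(-5*x*z + 5*y*cos(y*z), (y*(3*x + 5*z + 4*exp(y*z) - 5*sin(y*z))*exp(x) + 1)*exp(-x), -3*x*z + 5*x*sin(x*y) - 4*z*exp(y*z) + 5*z*sin(y*z))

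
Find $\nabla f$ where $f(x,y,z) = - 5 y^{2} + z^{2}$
(0, -10*y, 2*z)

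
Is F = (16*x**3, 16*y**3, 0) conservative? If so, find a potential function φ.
Yes, F is conservative. φ = 4*x**4 + 4*y**4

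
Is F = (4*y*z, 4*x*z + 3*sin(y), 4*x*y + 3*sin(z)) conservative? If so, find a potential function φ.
Yes, F is conservative. φ = 4*x*y*z - 3*cos(y) - 3*cos(z)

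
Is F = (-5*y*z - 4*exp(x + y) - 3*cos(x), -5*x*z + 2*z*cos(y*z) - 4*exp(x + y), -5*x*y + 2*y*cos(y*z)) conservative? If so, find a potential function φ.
Yes, F is conservative. φ = -5*x*y*z - 4*exp(x + y) - 3*sin(x) + 2*sin(y*z)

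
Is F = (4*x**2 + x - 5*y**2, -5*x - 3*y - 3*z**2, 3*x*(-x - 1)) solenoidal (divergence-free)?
No, ∇·F = 8*x - 2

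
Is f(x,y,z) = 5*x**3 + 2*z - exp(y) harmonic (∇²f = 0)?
No, ∇²f = 30*x - exp(y)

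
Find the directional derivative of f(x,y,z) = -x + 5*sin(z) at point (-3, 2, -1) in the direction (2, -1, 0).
-2*sqrt(5)/5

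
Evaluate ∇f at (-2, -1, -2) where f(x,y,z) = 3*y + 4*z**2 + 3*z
(0, 3, -13)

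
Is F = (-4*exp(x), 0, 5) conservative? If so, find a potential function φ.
Yes, F is conservative. φ = 5*z - 4*exp(x)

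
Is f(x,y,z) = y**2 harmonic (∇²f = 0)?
No, ∇²f = 2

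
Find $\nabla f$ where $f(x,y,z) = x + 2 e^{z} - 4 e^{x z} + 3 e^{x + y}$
(-4*z*exp(x*z) + 3*exp(x + y) + 1, 3*exp(x + y), -4*x*exp(x*z) + 2*exp(z))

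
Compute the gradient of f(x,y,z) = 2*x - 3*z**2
(2, 0, -6*z)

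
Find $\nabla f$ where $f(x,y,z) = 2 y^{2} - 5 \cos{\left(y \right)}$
(0, 4*y + 5*sin(y), 0)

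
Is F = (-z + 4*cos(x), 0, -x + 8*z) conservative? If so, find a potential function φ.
Yes, F is conservative. φ = -x*z + 4*z**2 + 4*sin(x)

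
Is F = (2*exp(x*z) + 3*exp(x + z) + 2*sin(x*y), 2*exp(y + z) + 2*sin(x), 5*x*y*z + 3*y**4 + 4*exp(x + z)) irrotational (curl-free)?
No, ∇×F = (5*x*z + 12*y**3 - 2*exp(y + z), 2*x*exp(x*z) - 5*y*z - exp(x + z), -2*x*cos(x*y) + 2*cos(x))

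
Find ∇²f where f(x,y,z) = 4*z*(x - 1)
0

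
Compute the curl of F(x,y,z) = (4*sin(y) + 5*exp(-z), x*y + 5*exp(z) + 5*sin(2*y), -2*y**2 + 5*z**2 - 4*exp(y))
(-4*y - 4*exp(y) - 5*exp(z), -5*exp(-z), y - 4*cos(y))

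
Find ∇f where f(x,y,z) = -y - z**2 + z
(0, -1, 1 - 2*z)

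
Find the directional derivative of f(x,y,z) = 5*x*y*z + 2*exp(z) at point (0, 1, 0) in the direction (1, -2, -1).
-sqrt(6)/3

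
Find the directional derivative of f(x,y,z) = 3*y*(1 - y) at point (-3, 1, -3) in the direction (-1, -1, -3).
3*sqrt(11)/11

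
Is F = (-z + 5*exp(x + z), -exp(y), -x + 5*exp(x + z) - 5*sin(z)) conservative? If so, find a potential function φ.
Yes, F is conservative. φ = -x*z - exp(y) + 5*exp(x + z) + 5*cos(z)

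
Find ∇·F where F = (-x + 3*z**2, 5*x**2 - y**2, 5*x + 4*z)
3 - 2*y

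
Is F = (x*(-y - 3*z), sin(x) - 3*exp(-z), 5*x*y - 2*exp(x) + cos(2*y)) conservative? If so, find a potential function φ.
No, ∇×F = (5*x - 2*sin(2*y) - 3*exp(-z), -3*x - 5*y + 2*exp(x), x + cos(x)) ≠ 0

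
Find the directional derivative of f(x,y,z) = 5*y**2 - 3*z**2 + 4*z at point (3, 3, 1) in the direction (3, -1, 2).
-17*sqrt(14)/7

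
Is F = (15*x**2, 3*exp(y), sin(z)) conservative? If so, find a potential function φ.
Yes, F is conservative. φ = 5*x**3 + 3*exp(y) - cos(z)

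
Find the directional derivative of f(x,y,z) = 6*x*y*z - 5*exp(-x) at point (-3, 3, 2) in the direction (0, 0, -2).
54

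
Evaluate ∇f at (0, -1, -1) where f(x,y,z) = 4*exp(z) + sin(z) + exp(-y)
(0, -E, cos(1) + 4*exp(-1))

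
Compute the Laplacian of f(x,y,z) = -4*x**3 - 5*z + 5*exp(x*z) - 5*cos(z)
5*x**2*exp(x*z) - 24*x + 5*z**2*exp(x*z) + 5*cos(z)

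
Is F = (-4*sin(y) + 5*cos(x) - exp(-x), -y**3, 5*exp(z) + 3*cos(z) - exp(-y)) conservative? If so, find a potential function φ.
No, ∇×F = (exp(-y), 0, 4*cos(y)) ≠ 0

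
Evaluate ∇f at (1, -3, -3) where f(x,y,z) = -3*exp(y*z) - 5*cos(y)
(0, -5*sin(3) + 9*exp(9), 9*exp(9))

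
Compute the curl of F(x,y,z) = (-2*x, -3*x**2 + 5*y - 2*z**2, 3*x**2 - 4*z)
(4*z, -6*x, -6*x)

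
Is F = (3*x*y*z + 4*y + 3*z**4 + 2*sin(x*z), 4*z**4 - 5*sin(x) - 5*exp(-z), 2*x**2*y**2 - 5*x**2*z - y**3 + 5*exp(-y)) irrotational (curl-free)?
No, ∇×F = (4*x**2*y - 3*y**2 - 16*z**3 - 5*exp(-z) - 5*exp(-y), -4*x*y**2 + 3*x*y + 10*x*z + 2*x*cos(x*z) + 12*z**3, -3*x*z - 5*cos(x) - 4)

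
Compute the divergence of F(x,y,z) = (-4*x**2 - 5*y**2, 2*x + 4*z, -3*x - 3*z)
-8*x - 3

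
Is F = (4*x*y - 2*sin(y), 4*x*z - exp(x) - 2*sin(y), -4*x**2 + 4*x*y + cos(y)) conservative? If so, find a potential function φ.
No, ∇×F = (-sin(y), 8*x - 4*y, -4*x + 4*z - exp(x) + 2*cos(y)) ≠ 0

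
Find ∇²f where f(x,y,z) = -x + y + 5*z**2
10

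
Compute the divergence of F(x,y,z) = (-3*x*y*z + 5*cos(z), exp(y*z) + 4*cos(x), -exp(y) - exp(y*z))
-3*y*z - y*exp(y*z) + z*exp(y*z)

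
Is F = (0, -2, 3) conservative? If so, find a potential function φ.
Yes, F is conservative. φ = -2*y + 3*z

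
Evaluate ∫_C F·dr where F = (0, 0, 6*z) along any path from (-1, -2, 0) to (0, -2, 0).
0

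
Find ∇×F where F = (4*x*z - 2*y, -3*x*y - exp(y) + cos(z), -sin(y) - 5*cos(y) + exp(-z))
(5*sin(y) + sin(z) - cos(y), 4*x, 2 - 3*y)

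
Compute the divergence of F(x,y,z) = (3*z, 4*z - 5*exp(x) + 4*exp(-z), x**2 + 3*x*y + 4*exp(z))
4*exp(z)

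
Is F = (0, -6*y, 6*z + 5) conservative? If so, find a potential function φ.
Yes, F is conservative. φ = -3*y**2 + 3*z**2 + 5*z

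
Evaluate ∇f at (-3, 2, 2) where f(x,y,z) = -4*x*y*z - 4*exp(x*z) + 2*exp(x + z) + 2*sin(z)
(-16 - 8*exp(-6) + 2*exp(-1), 24, 2*cos(2) + 12*exp(-6) + 2*exp(-1) + 24)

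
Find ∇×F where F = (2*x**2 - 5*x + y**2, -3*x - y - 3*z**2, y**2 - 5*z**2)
(2*y + 6*z, 0, -2*y - 3)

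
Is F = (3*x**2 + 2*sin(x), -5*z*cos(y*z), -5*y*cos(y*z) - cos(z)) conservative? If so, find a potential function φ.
Yes, F is conservative. φ = x**3 - sin(z) - 5*sin(y*z) - 2*cos(x)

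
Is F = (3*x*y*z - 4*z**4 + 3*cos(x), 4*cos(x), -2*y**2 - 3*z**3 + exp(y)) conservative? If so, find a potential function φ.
No, ∇×F = (-4*y + exp(y), 3*x*y - 16*z**3, -3*x*z - 4*sin(x)) ≠ 0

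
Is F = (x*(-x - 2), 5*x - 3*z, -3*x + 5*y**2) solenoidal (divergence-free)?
No, ∇·F = -2*x - 2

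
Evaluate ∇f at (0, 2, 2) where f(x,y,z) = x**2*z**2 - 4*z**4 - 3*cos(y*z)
(0, 6*sin(4), -128 + 6*sin(4))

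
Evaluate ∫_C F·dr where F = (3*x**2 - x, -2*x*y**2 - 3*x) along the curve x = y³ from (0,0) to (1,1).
-7/12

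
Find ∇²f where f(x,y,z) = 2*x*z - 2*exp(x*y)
2*(-x**2 - y**2)*exp(x*y)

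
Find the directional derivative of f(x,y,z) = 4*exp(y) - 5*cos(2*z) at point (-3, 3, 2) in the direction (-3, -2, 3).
sqrt(22)*(-4*exp(3) + 15*sin(4))/11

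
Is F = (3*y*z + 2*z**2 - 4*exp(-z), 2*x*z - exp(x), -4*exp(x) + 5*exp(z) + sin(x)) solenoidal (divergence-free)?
No, ∇·F = 5*exp(z)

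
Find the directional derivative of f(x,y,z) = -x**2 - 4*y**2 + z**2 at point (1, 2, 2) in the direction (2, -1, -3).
0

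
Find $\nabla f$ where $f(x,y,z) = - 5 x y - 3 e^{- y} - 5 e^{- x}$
(-5*y + 5*exp(-x), -5*x + 3*exp(-y), 0)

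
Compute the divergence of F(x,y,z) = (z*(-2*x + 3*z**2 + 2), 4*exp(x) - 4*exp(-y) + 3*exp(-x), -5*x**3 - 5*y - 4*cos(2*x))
-2*z + 4*exp(-y)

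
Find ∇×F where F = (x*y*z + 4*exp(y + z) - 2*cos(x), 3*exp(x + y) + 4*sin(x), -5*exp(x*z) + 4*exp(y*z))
(4*z*exp(y*z), x*y + 5*z*exp(x*z) + 4*exp(y + z), -x*z + 3*exp(x + y) - 4*exp(y + z) + 4*cos(x))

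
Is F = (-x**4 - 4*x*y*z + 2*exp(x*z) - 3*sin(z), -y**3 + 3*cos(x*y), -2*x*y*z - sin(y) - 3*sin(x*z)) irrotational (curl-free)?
No, ∇×F = (-2*x*z - cos(y), -4*x*y + 2*x*exp(x*z) + 2*y*z + 3*z*cos(x*z) - 3*cos(z), 4*x*z - 3*y*sin(x*y))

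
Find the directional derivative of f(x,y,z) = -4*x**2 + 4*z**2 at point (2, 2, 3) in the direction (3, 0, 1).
-12*sqrt(10)/5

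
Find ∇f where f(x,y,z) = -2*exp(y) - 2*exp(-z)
(0, -2*exp(y), 2*exp(-z))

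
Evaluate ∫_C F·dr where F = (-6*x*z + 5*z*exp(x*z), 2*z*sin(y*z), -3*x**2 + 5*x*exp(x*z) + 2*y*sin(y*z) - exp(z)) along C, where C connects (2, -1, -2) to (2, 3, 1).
-36 - E + 2*cos(2) - 5*exp(-4) + exp(-2) - 2*cos(3) + 5*exp(2)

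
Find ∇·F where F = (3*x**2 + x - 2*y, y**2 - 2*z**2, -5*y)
6*x + 2*y + 1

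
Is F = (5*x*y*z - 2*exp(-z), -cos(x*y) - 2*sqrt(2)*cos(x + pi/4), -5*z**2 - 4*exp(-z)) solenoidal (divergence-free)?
No, ∇·F = x*sin(x*y) + 5*y*z - 10*z + 4*exp(-z)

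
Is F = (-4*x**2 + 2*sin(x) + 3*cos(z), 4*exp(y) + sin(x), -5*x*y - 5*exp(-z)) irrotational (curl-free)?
No, ∇×F = (-5*x, 5*y - 3*sin(z), cos(x))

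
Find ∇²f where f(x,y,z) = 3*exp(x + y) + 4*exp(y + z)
6*exp(x + y) + 8*exp(y + z)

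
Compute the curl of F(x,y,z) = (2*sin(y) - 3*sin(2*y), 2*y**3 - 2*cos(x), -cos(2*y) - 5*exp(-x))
(2*sin(2*y), -5*exp(-x), 2*sin(x) - 2*cos(y) + 6*cos(2*y))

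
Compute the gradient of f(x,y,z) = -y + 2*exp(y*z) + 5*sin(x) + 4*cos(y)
(5*cos(x), 2*z*exp(y*z) - 4*sin(y) - 1, 2*y*exp(y*z))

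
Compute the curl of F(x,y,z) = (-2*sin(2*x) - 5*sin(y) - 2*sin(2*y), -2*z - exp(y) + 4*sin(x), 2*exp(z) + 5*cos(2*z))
(2, 0, 4*cos(x) + 5*cos(y) + 4*cos(2*y))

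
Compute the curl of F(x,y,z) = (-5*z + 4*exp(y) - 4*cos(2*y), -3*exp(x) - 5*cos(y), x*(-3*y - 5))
(-3*x, 3*y, -3*exp(x) - 4*exp(y) - 8*sin(2*y))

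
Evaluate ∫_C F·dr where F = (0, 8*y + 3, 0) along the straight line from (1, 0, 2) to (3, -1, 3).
1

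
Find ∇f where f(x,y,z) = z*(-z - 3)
(0, 0, -2*z - 3)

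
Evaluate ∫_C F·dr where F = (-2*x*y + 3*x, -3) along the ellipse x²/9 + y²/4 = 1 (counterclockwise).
0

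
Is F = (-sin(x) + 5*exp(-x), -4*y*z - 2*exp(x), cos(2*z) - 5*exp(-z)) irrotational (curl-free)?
No, ∇×F = (4*y, 0, -2*exp(x))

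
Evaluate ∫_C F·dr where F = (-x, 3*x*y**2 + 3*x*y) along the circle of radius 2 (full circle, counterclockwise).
12*pi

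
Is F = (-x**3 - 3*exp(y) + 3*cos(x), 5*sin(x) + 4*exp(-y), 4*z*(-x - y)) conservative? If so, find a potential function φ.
No, ∇×F = (-4*z, 4*z, 3*exp(y) + 5*cos(x)) ≠ 0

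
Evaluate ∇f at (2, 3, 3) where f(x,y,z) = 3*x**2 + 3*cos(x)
(12 - 3*sin(2), 0, 0)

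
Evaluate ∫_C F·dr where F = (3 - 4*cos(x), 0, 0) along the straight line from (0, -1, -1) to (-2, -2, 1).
-6 + 4*sin(2)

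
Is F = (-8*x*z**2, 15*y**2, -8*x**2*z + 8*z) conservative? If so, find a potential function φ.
Yes, F is conservative. φ = -4*x**2*z**2 + 5*y**3 + 4*z**2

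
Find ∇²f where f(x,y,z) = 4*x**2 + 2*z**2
12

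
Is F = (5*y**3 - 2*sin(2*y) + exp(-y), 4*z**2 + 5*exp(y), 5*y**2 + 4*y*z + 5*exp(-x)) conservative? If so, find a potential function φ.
No, ∇×F = (10*y - 4*z, 5*exp(-x), -15*y**2 + 4*cos(2*y) + exp(-y)) ≠ 0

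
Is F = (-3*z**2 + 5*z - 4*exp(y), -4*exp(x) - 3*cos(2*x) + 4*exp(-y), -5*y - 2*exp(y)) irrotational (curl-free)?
No, ∇×F = (-2*exp(y) - 5, 5 - 6*z, -4*exp(x) + 4*exp(y) + 6*sin(2*x))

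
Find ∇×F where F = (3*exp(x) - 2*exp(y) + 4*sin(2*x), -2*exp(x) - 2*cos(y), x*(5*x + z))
(0, -10*x - z, -2*exp(x) + 2*exp(y))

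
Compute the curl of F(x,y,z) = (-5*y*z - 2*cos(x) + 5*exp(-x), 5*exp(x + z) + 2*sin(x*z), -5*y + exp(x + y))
(-2*x*cos(x*z) + exp(x + y) - 5*exp(x + z) - 5, -5*y - exp(x + y), 2*z*cos(x*z) + 5*z + 5*exp(x + z))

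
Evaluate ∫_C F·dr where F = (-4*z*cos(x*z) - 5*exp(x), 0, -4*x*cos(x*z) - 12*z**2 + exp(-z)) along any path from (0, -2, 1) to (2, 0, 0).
-5*exp(2) + exp(-1) + 8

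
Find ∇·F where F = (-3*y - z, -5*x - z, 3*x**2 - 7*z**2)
-14*z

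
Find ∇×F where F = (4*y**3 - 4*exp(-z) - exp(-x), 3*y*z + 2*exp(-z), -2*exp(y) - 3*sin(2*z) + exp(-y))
(-3*y - 2*exp(y) + 2*exp(-z) - exp(-y), 4*exp(-z), -12*y**2)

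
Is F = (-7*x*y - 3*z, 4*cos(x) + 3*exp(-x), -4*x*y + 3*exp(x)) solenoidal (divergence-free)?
No, ∇·F = -7*y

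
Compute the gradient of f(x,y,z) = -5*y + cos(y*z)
(0, -z*sin(y*z) - 5, -y*sin(y*z))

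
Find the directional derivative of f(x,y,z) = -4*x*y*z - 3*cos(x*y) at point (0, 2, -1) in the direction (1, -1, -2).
4*sqrt(6)/3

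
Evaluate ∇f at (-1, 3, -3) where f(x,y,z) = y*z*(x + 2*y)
(-9, -33, 15)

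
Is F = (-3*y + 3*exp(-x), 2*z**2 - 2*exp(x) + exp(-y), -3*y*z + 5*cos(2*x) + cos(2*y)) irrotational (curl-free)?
No, ∇×F = (-7*z - 2*sin(2*y), 10*sin(2*x), 3 - 2*exp(x))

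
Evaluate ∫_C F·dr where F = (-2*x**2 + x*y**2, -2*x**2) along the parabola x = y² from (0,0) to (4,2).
-512/15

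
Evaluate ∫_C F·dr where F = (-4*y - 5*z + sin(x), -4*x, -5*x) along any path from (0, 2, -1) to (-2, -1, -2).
-27 - cos(2)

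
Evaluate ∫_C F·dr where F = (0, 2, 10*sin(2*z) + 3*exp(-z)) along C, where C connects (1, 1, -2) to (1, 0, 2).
-2 + 6*sinh(2)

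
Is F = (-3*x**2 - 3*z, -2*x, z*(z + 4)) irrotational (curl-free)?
No, ∇×F = (0, -3, -2)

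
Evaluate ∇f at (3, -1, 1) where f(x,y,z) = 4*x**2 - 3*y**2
(24, 6, 0)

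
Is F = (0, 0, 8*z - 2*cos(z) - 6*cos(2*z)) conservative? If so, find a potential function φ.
Yes, F is conservative. φ = 4*z**2 - 2*sin(z) - 3*sin(2*z)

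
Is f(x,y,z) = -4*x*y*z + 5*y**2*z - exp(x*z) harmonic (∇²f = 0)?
No, ∇²f = -x**2*exp(x*z) - z**2*exp(x*z) + 10*z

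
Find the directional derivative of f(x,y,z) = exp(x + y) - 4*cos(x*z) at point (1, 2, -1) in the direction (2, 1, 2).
exp(3)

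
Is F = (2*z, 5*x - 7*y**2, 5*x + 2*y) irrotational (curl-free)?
No, ∇×F = (2, -3, 5)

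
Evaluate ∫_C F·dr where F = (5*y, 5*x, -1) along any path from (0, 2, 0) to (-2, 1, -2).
-8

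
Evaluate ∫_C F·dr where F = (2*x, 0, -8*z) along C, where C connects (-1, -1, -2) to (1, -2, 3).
-20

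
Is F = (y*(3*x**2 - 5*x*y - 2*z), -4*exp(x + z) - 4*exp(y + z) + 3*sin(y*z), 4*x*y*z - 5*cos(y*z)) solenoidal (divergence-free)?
No, ∇·F = 10*x*y - 5*y**2 + 5*y*sin(y*z) + 3*z*cos(y*z) - 4*exp(y + z)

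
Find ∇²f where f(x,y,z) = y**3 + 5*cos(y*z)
-5*y**2*cos(y*z) + 6*y - 5*z**2*cos(y*z)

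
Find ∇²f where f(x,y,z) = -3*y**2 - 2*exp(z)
-2*exp(z) - 6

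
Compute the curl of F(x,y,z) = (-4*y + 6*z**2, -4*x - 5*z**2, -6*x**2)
(10*z, 12*x + 12*z, 0)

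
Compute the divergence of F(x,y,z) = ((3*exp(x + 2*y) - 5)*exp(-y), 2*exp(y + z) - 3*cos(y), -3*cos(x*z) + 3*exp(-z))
3*x*sin(x*z) + 3*exp(x + y) + 2*exp(y + z) + 3*sin(y) - 3*exp(-z)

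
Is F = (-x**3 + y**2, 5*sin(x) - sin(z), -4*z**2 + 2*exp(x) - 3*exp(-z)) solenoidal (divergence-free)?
No, ∇·F = -3*x**2 - 8*z + 3*exp(-z)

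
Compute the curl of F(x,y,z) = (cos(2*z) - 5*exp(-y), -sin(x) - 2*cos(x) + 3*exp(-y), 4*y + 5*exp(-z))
(4, -2*sin(2*z), 2*sin(x) - cos(x) - 5*exp(-y))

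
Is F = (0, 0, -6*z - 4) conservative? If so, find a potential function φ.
Yes, F is conservative. φ = z*(-3*z - 4)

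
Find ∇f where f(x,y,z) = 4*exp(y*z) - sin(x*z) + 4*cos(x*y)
(-4*y*sin(x*y) - z*cos(x*z), -4*x*sin(x*y) + 4*z*exp(y*z), -x*cos(x*z) + 4*y*exp(y*z))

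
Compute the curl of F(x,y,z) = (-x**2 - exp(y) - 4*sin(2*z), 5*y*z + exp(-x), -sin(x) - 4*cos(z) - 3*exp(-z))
(-5*y, cos(x) - 8*cos(2*z), exp(y) - exp(-x))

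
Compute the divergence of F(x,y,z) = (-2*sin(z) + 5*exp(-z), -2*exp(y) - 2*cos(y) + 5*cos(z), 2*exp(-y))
-2*exp(y) + 2*sin(y)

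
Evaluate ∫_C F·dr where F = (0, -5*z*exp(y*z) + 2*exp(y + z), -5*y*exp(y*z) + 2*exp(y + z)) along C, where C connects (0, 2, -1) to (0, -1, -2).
(-5*exp(5) - 2*exp(4) + 2 + 5*E)*exp(-3)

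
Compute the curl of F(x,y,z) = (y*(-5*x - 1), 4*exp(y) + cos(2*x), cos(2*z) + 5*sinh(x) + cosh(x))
(0, -sinh(x) - 5*cosh(x), 5*x - 2*sin(2*x) + 1)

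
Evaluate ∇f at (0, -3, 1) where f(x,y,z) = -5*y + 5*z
(0, -5, 5)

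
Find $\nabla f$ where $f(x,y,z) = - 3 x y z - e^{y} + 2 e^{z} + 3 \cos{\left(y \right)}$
(-3*y*z, -3*x*z - exp(y) - 3*sin(y), -3*x*y + 2*exp(z))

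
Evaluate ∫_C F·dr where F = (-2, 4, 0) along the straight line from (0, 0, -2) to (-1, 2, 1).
10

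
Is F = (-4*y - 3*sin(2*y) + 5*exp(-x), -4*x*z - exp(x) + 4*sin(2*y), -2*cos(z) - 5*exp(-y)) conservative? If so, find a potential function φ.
No, ∇×F = (4*x + 5*exp(-y), 0, -4*z - exp(x) + 6*cos(2*y) + 4) ≠ 0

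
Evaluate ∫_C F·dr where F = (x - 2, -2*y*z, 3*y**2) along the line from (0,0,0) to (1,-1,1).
-7/6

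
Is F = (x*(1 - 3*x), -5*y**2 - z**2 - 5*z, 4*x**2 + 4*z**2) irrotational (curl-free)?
No, ∇×F = (2*z + 5, -8*x, 0)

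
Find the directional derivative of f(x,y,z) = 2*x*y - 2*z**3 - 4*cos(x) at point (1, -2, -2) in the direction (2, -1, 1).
sqrt(6)*(-17 + 4*sin(1))/3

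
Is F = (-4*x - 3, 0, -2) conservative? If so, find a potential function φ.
Yes, F is conservative. φ = -2*x**2 - 3*x - 2*z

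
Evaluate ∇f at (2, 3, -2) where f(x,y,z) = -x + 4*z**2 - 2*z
(-1, 0, -18)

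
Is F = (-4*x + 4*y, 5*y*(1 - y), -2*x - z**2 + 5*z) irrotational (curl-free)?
No, ∇×F = (0, 2, -4)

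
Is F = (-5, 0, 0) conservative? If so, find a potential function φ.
Yes, F is conservative. φ = -5*x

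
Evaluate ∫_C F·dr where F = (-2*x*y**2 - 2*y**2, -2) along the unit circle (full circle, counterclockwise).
0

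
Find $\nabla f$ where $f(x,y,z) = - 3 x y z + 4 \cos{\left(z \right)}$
(-3*y*z, -3*x*z, -3*x*y - 4*sin(z))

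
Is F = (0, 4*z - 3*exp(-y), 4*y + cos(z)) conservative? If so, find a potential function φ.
Yes, F is conservative. φ = 4*y*z + sin(z) + 3*exp(-y)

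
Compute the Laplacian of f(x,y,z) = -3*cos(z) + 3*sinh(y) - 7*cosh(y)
3*cos(z) + 3*sinh(y) - 7*cosh(y)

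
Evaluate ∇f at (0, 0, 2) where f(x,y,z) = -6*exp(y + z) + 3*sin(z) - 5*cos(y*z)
(0, -6*exp(2), -6*exp(2) + 3*cos(2))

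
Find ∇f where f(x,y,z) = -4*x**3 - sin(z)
(-12*x**2, 0, -cos(z))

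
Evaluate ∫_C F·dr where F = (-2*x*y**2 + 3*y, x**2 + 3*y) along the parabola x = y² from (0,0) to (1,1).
91/30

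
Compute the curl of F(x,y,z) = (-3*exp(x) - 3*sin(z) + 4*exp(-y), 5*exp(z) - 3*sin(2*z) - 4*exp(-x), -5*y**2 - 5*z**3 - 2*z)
(-10*y - 5*exp(z) + 6*cos(2*z), -3*cos(z), 4*exp(-y) + 4*exp(-x))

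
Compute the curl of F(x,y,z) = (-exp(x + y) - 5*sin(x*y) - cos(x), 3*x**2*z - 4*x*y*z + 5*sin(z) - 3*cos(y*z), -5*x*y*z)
(-3*x**2 + 4*x*y - 5*x*z - 3*y*sin(y*z) - 5*cos(z), 5*y*z, 6*x*z + 5*x*cos(x*y) - 4*y*z + exp(x + y))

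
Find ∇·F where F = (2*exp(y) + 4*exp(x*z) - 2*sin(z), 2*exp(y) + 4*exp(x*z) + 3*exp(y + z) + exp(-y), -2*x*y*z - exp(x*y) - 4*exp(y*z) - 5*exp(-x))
-2*x*y - 4*y*exp(y*z) + 4*z*exp(x*z) + 2*exp(y) + 3*exp(y + z) - exp(-y)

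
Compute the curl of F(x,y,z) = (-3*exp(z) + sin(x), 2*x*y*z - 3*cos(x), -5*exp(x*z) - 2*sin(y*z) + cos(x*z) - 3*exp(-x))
(-2*x*y - 2*z*cos(y*z), 5*z*exp(x*z) + z*sin(x*z) - 3*exp(z) - 3*exp(-x), 2*y*z + 3*sin(x))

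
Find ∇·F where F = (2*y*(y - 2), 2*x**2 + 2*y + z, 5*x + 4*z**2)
8*z + 2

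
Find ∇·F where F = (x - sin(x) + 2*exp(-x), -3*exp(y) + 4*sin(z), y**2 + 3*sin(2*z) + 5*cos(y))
-3*exp(y) - cos(x) + 6*cos(2*z) + 1 - 2*exp(-x)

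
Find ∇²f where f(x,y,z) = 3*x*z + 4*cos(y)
-4*cos(y)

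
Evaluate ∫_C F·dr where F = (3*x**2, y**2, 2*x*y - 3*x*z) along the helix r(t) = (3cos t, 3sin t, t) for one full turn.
0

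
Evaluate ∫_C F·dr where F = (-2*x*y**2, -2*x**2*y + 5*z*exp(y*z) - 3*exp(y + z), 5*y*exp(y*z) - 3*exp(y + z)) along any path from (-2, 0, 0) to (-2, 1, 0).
-3*E - 1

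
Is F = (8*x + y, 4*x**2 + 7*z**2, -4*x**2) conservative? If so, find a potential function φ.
No, ∇×F = (-14*z, 8*x, 8*x - 1) ≠ 0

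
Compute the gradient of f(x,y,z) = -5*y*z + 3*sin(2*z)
(0, -5*z, -5*y + 6*cos(2*z))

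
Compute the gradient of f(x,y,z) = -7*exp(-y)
(0, 7*exp(-y), 0)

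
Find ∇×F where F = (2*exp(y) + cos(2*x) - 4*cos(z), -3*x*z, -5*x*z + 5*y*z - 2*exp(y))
(3*x + 5*z - 2*exp(y), 5*z + 4*sin(z), -3*z - 2*exp(y))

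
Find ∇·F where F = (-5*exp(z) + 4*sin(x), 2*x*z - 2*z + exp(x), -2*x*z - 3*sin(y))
-2*x + 4*cos(x)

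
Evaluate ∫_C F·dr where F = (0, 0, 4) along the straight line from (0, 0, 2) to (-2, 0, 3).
4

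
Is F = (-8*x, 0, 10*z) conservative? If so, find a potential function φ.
Yes, F is conservative. φ = -4*x**2 + 5*z**2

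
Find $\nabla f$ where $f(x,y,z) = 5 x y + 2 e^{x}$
(5*y + 2*exp(x), 5*x, 0)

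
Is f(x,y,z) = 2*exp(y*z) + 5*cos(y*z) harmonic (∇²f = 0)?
No, ∇²f = (y**2 + z**2)*(2*exp(y*z) - 5*cos(y*z))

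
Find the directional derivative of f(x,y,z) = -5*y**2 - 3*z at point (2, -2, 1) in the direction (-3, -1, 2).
-13*sqrt(14)/7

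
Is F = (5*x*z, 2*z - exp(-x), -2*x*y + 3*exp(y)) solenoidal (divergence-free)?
No, ∇·F = 5*z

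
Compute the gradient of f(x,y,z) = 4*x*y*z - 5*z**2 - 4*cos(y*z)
(4*y*z, 4*z*(x + sin(y*z)), 4*x*y + 4*y*sin(y*z) - 10*z)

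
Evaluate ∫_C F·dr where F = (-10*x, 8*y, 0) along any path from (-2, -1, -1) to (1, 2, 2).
27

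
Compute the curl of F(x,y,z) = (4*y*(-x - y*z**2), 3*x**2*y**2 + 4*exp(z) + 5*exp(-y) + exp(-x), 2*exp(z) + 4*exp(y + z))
(-4*exp(z) + 4*exp(y + z), -8*y**2*z, 6*x*y**2 + 4*x + 8*y*z**2 - exp(-x))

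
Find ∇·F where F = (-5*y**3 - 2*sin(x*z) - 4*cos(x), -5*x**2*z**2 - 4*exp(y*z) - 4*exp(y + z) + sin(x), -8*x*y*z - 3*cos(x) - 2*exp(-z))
-8*x*y - 4*z*exp(y*z) - 2*z*cos(x*z) - 4*exp(y + z) + 4*sin(x) + 2*exp(-z)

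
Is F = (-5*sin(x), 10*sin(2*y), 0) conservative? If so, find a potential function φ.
Yes, F is conservative. φ = 5*cos(x) - 5*cos(2*y)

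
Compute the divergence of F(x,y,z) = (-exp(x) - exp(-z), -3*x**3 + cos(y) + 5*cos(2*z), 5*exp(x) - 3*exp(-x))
-exp(x) - sin(y)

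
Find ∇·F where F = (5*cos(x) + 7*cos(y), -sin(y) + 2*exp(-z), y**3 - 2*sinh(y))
-5*sin(x) - cos(y)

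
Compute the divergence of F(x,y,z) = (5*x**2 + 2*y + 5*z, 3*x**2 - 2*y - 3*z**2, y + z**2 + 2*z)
10*x + 2*z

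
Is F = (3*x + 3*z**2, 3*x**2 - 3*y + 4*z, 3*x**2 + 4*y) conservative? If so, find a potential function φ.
No, ∇×F = (0, -6*x + 6*z, 6*x) ≠ 0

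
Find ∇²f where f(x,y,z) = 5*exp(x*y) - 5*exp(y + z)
5*x**2*exp(x*y) + 5*y**2*exp(x*y) - 10*exp(y + z)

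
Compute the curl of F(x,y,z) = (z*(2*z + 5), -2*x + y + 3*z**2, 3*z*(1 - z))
(-6*z, 4*z + 5, -2)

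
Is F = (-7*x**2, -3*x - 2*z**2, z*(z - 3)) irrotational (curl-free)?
No, ∇×F = (4*z, 0, -3)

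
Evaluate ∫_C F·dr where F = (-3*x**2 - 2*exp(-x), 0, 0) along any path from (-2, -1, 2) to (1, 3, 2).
-2*exp(2) - 9 + 2*exp(-1)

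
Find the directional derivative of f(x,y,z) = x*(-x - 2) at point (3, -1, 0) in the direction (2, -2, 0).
-4*sqrt(2)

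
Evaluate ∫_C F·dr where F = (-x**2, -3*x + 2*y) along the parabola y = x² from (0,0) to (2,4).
-8/3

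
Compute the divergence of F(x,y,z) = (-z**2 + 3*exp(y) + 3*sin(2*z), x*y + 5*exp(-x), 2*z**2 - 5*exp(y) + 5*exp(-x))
x + 4*z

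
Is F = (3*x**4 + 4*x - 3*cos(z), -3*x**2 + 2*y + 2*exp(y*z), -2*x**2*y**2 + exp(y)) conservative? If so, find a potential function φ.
No, ∇×F = (-4*x**2*y - 2*y*exp(y*z) + exp(y), 4*x*y**2 + 3*sin(z), -6*x) ≠ 0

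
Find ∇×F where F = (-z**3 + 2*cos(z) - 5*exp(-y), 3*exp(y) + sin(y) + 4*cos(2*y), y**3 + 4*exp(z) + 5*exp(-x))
(3*y**2, -3*z**2 - 2*sin(z) + 5*exp(-x), -5*exp(-y))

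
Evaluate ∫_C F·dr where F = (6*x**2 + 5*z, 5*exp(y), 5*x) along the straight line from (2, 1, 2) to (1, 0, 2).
-19 - 5*E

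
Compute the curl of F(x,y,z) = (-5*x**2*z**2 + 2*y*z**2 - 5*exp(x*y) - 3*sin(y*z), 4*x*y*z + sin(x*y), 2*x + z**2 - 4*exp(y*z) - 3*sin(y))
(-4*x*y - 4*z*exp(y*z) - 3*cos(y), -10*x**2*z + 4*y*z - 3*y*cos(y*z) - 2, 5*x*exp(x*y) + 4*y*z + y*cos(x*y) - 2*z**2 + 3*z*cos(y*z))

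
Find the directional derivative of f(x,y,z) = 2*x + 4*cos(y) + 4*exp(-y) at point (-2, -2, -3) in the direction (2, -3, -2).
4*sqrt(17)*(-3*sin(2) + 1 + 3*exp(2))/17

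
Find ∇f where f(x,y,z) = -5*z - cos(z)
(0, 0, sin(z) - 5)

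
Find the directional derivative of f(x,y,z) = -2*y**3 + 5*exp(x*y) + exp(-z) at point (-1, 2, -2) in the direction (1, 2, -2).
-16 + 2*exp(2)/3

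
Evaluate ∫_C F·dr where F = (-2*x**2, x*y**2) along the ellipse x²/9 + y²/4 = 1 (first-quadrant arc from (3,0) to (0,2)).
3*pi/2 + 18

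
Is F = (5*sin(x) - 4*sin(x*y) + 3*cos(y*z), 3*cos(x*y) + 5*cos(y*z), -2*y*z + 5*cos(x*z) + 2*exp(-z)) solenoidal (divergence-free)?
No, ∇·F = -3*x*sin(x*y) - 5*x*sin(x*z) - 4*y*cos(x*y) - 2*y - 5*z*sin(y*z) + 5*cos(x) - 2*exp(-z)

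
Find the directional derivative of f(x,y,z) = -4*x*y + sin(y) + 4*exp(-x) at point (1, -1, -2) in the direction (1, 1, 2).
sqrt(6)*(-4 + E*cos(1))*exp(-1)/6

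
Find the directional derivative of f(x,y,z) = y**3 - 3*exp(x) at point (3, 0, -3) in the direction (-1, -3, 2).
3*sqrt(14)*exp(3)/14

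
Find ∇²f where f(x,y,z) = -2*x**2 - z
-4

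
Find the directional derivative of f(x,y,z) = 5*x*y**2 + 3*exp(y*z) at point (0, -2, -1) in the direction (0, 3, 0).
-3*exp(2)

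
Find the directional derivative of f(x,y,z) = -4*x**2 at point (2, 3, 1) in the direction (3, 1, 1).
-48*sqrt(11)/11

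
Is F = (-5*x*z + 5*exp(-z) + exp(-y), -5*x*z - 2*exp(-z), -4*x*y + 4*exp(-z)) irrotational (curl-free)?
No, ∇×F = (x - 2*exp(-z), -5*x + 4*y - 5*exp(-z), -5*z + exp(-y))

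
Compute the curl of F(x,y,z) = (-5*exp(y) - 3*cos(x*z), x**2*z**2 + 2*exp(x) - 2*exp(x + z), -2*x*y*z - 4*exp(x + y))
(-2*x**2*z - 2*x*z - 4*exp(x + y) + 2*exp(x + z), 3*x*sin(x*z) + 2*y*z + 4*exp(x + y), 2*x*z**2 + 2*exp(x) + 5*exp(y) - 2*exp(x + z))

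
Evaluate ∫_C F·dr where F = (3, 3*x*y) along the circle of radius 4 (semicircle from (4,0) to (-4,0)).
104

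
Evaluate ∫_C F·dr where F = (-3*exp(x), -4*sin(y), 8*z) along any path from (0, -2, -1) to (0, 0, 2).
16 - 4*cos(2)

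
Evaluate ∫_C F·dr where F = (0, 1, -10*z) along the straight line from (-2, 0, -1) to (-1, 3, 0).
8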